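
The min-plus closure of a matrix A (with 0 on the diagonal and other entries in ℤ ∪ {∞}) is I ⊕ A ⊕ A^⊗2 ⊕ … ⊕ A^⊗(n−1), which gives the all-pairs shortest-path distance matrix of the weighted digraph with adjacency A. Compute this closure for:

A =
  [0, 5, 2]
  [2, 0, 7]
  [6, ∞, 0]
Closure =
  [0, 5, 2]
  [2, 0, 4]
  [6, 11, 0]

This is the Floyd-Warshall all-pairs shortest-path computation. For each intermediate vertex k = 0, 1, …, 2, update dist[i][j] ← min(dist[i][j], dist[i][k] + dist[k][j]). The final matrix gives, for each (i, j), the minimum total weight of any directed path from i to j (possibly empty when i = j).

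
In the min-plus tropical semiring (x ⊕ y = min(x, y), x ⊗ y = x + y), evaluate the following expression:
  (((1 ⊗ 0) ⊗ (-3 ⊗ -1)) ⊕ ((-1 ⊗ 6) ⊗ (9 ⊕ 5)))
(((1 ⊗ 0) ⊗ (-3 ⊗ -1)) ⊕ ((-1 ⊗ 6) ⊗ (9 ⊕ 5))) = -3

Expand innermost to outermost. Recall ⊕ takes the minimum of its arguments and ⊗ takes their sum. Working out the expression (((1 ⊗ 0) ⊗ (-3 ⊗ -1)) ⊕ ((-1 ⊗ 6) ⊗ (9 ⊕ 5))) gives -3.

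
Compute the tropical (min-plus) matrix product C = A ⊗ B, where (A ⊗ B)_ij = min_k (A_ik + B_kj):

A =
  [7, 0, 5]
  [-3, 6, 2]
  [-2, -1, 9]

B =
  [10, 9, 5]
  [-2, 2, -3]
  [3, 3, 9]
A ⊗ B =
  [-2, 2, -3]
  [4, 5, 2]
  [-3, 1, -4]

Apply the min-plus product entry-by-entry:
  C[0][0] = min over k of (A[0][0] + B[0][0] = 7 + 10 = 17, A[0][1] + B[1][0] = 0 + -2 = -2, A[0][2] + B[2][0] = 5 + 3 = 8) = -2 (attained at k = 1)
  C[0][1] = min over k of (A[0][0] + B[0][1] = 7 + 9 = 16, A[0][1] + B[1][1] = 0 + 2 = 2, A[0][2] + B[2][1] = 5 + 3 = 8) = 2 (attained at k = 1)
  C[0][2] = min over k of (A[0][0] + B[0][2] = 7 + 5 = 12, A[0][1] + B[1][2] = 0 + -3 = -3, A[0][2] + B[2][2] = 5 + 9 = 14) = -3 (attained at k = 1)
  C[1][0] = min over k of (A[1][0] + B[0][0] = -3 + 10 = 7, A[1][1] + B[1][0] = 6 + -2 = 4, A[1][2] + B[2][0] = 2 + 3 = 5) = 4 (attained at k = 1)
  C[1][1] = min over k of (A[1][0] + B[0][1] = -3 + 9 = 6, A[1][1] + B[1][1] = 6 + 2 = 8, A[1][2] + B[2][1] = 2 + 3 = 5) = 5 (attained at k = 2)
  C[1][2] = min over k of (A[1][0] + B[0][2] = -3 + 5 = 2, A[1][1] + B[1][2] = 6 + -3 = 3, A[1][2] + B[2][2] = 2 + 9 = 11) = 2 (attained at k = 0)
  C[2][0] = min over k of (A[2][0] + B[0][0] = -2 + 10 = 8, A[2][1] + B[1][0] = -1 + -2 = -3, A[2][2] + B[2][0] = 9 + 3 = 12) = -3 (attained at k = 1)
  C[2][1] = min over k of (A[2][0] + B[0][1] = -2 + 9 = 7, A[2][1] + B[1][1] = -1 + 2 = 1, A[2][2] + B[2][1] = 9 + 3 = 12) = 1 (attained at k = 1)
  C[2][2] = min over k of (A[2][0] + B[0][2] = -2 + 5 = 3, A[2][1] + B[1][2] = -1 + -3 = -4, A[2][2] + B[2][2] = 9 + 9 = 18) = -4 (attained at k = 1)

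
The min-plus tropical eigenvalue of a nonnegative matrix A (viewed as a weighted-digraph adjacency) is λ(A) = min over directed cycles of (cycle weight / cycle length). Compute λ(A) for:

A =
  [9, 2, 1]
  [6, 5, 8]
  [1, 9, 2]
λ(A) = 1

Enumerate directed cycles and compute their means (weight / length). Sample:
  cycle 0 → 0: weight = 9, length = 1, mean = 9/1 ≈ 9.000
  cycle 1 → 1: weight = 5, length = 1, mean = 5/1 ≈ 5.000
  cycle 2 → 2: weight = 2, length = 1, mean = 2/1 ≈ 2.000
  cycle 0 → 1 → 0: weight = 8, length = 2, mean = 8/2 ≈ 4.000
  cycle 0 → 2 → 0: weight = 2, length = 2, mean = 2/2 ≈ 1.000
  cycle 1 → 0 → 1: weight = 8, length = 2, mean = 8/2 ≈ 4.000
Minimum mean = 1.000, attained e.g. along the cycle 0 → 2 → 0 with weight 2 and length 2. So λ(A) = 2/2 = 1.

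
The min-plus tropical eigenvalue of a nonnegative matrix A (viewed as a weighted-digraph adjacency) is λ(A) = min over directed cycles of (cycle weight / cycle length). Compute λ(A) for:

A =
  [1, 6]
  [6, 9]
λ(A) = 1

Enumerate directed cycles and compute their means (weight / length). Sample:
  cycle 0 → 0: weight = 1, length = 1, mean = 1/1 ≈ 1.000
  cycle 1 → 1: weight = 9, length = 1, mean = 9/1 ≈ 9.000
  cycle 0 → 1 → 0: weight = 12, length = 2, mean = 12/2 ≈ 6.000
  cycle 1 → 0 → 1: weight = 12, length = 2, mean = 12/2 ≈ 6.000
Minimum mean = 1.000, attained e.g. along the cycle 0 → 0 with weight 1 and length 1. So λ(A) = 1/1 = 1.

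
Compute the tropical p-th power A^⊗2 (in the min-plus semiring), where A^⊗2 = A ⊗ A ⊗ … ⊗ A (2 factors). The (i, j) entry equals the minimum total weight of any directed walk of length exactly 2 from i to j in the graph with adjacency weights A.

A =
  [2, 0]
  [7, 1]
A^⊗2 =
  [4, 1]
  [8, 2]

Each entry (A^⊗2)_ij equals the minimum over all length-2 walks i = v_0 → v_1 → … → v_2 = j of Σ_t A[v_t][v_{t+1}]. For example, for (i, j) = (0, 1) we minimise over 2 possible intermediate vertex sequences; the minimum is 1, attained along the walk 0 → 1 → 1.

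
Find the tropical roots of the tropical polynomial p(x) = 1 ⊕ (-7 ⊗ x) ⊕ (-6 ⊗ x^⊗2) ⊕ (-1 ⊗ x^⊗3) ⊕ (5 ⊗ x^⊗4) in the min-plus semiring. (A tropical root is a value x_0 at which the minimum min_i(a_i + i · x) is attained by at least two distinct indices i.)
Roots: {-6, -5, -1, 8}

Each tropical root is a break point of the lower envelope of the lines y = a_i + i · x (there are 5 lines, with slopes 0, 1, ..., 4). Only the lines that attain the minimum somewhere contribute to roots; other lines are dominated. Here the surviving (envelope) indices are i = 4, i = 3, i = 2, i = 1, i = 0.
Intersections between consecutive envelope lines give the roots: for adjacent envelope indices i < j the intersection is x = (a_i − a_j) / (j − i). Reading off the sorted break points: {-6, -5, -1, 8}.
Verification: at each break x_0, at least two indices attain the minimum of min_i(a_i + i · x_0).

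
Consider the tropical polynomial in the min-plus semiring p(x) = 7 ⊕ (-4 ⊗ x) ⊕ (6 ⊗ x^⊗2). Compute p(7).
p(7) = 3

A tropical monomial a ⊗ x^⊗i evaluates to a + i · x. Evaluating each term at x = 7:
  Term 0 contributes 7 + 0 · 7 = 7
  Term 1 contributes -4 + 1 · 7 = 3
  Term 2 contributes 6 + 2 · 7 = 20
p(7) = ⊕ of these = min[7, 3, 20] = 3.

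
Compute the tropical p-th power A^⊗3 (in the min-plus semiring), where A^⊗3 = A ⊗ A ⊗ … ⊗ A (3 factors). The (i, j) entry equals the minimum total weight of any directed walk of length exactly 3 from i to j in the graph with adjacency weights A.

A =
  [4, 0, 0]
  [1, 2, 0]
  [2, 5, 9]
A^⊗3 =
  [2, 1, 1]
  [2, 2, 1]
  [3, 4, 2]

Each entry (A^⊗3)_ij equals the minimum over all length-3 walks i = v_0 → v_1 → … → v_3 = j of Σ_t A[v_t][v_{t+1}]. For example, for (i, j) = (0, 2) we minimise over 9 possible intermediate vertex sequences; the minimum is 1, attained along the walk 0 → 1 → 0 → 2.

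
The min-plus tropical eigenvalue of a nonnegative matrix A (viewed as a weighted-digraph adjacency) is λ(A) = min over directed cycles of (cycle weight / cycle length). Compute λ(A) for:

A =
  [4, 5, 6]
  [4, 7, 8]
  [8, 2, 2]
λ(A) = 2

Enumerate directed cycles and compute their means (weight / length). Sample:
  cycle 0 → 0: weight = 4, length = 1, mean = 4/1 ≈ 4.000
  cycle 1 → 1: weight = 7, length = 1, mean = 7/1 ≈ 7.000
  cycle 2 → 2: weight = 2, length = 1, mean = 2/1 ≈ 2.000
  cycle 0 → 1 → 0: weight = 9, length = 2, mean = 9/2 ≈ 4.500
  cycle 0 → 2 → 0: weight = 14, length = 2, mean = 14/2 ≈ 7.000
  cycle 1 → 0 → 1: weight = 9, length = 2, mean = 9/2 ≈ 4.500
Minimum mean = 2.000, attained e.g. along the cycle 2 → 2 with weight 2 and length 1. So λ(A) = 2/1 = 2.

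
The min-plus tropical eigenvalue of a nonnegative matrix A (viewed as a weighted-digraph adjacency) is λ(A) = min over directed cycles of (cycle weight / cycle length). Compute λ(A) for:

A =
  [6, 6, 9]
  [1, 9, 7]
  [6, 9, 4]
λ(A) = 7/2

Enumerate directed cycles and compute their means (weight / length). Sample:
  cycle 0 → 0: weight = 6, length = 1, mean = 6/1 ≈ 6.000
  cycle 1 → 1: weight = 9, length = 1, mean = 9/1 ≈ 9.000
  cycle 2 → 2: weight = 4, length = 1, mean = 4/1 ≈ 4.000
  cycle 0 → 1 → 0: weight = 7, length = 2, mean = 7/2 ≈ 3.500
  cycle 0 → 2 → 0: weight = 15, length = 2, mean = 15/2 ≈ 7.500
  cycle 1 → 0 → 1: weight = 7, length = 2, mean = 7/2 ≈ 3.500
Minimum mean = 3.500, attained e.g. along the cycle 0 → 1 → 0 with weight 7 and length 2. So λ(A) = 7/2 = 7/2.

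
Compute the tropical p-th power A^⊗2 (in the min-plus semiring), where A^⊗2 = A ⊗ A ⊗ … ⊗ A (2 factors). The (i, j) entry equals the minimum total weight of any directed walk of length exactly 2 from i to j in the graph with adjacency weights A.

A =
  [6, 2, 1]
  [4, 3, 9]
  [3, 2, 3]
A^⊗2 =
  [4, 3, 4]
  [7, 6, 5]
  [6, 5, 4]

Each entry (A^⊗2)_ij equals the minimum over all length-2 walks i = v_0 → v_1 → … → v_2 = j of Σ_t A[v_t][v_{t+1}]. For example, for (i, j) = (0, 2) we minimise over 3 possible intermediate vertex sequences; the minimum is 4, attained along the walk 0 → 2 → 2.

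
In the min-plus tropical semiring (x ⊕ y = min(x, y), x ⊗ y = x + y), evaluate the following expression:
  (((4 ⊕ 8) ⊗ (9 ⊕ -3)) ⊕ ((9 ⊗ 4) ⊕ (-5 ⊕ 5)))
(((4 ⊕ 8) ⊗ (9 ⊕ -3)) ⊕ ((9 ⊗ 4) ⊕ (-5 ⊕ 5))) = -5

Expand innermost to outermost. Recall ⊕ takes the minimum of its arguments and ⊗ takes their sum. Working out the expression (((4 ⊕ 8) ⊗ (9 ⊕ -3)) ⊕ ((9 ⊗ 4) ⊕ (-5 ⊕ 5))) gives -5.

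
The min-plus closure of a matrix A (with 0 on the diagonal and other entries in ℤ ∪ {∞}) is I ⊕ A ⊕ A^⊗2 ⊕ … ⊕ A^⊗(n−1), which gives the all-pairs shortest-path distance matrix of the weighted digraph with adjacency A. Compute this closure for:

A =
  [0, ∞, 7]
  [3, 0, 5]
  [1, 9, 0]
Closure =
  [0, 16, 7]
  [3, 0, 5]
  [1, 9, 0]

This is the Floyd-Warshall all-pairs shortest-path computation. For each intermediate vertex k = 0, 1, …, 2, update dist[i][j] ← min(dist[i][j], dist[i][k] + dist[k][j]). The final matrix gives, for each (i, j), the minimum total weight of any directed path from i to j (possibly empty when i = j).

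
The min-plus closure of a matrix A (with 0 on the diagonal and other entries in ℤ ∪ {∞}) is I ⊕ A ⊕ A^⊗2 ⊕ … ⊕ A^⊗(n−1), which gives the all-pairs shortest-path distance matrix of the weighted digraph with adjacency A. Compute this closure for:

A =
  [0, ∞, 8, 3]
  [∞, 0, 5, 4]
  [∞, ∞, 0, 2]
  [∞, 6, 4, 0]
Closure =
  [0, 9, 7, 3]
  [∞, 0, 5, 4]
  [∞, 8, 0, 2]
  [∞, 6, 4, 0]

This is the Floyd-Warshall all-pairs shortest-path computation. For each intermediate vertex k = 0, 1, …, 3, update dist[i][j] ← min(dist[i][j], dist[i][k] + dist[k][j]). The final matrix gives, for each (i, j), the minimum total weight of any directed path from i to j (possibly empty when i = j).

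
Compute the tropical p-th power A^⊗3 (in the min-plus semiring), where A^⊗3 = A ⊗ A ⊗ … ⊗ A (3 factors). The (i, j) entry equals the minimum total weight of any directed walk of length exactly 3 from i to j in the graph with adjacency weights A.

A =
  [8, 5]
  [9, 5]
A^⊗3 =
  [19, 15]
  [19, 15]

Each entry (A^⊗3)_ij equals the minimum over all length-3 walks i = v_0 → v_1 → … → v_3 = j of Σ_t A[v_t][v_{t+1}]. For example, for (i, j) = (0, 1) we minimise over 4 possible intermediate vertex sequences; the minimum is 15, attained along the walk 0 → 1 → 1 → 1.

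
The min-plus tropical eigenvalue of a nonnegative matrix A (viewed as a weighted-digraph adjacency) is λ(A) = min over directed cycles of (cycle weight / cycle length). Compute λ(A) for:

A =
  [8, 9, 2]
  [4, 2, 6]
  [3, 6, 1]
λ(A) = 1

Enumerate directed cycles and compute their means (weight / length). Sample:
  cycle 0 → 0: weight = 8, length = 1, mean = 8/1 ≈ 8.000
  cycle 1 → 1: weight = 2, length = 1, mean = 2/1 ≈ 2.000
  cycle 2 → 2: weight = 1, length = 1, mean = 1/1 ≈ 1.000
  cycle 0 → 1 → 0: weight = 13, length = 2, mean = 13/2 ≈ 6.500
  cycle 0 → 2 → 0: weight = 5, length = 2, mean = 5/2 ≈ 2.500
  cycle 1 → 0 → 1: weight = 13, length = 2, mean = 13/2 ≈ 6.500
Minimum mean = 1.000, attained e.g. along the cycle 2 → 2 with weight 1 and length 1. So λ(A) = 1/1 = 1.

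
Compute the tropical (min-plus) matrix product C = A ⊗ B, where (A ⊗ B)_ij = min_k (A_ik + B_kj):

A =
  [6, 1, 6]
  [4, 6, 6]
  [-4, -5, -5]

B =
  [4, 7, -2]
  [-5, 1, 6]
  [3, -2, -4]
A ⊗ B =
  [-4, 2, 2]
  [1, 4, 2]
  [-10, -7, -9]

Apply the min-plus product entry-by-entry:
  C[0][0] = min over k of (A[0][0] + B[0][0] = 6 + 4 = 10, A[0][1] + B[1][0] = 1 + -5 = -4, A[0][2] + B[2][0] = 6 + 3 = 9) = -4 (attained at k = 1)
  C[0][1] = min over k of (A[0][0] + B[0][1] = 6 + 7 = 13, A[0][1] + B[1][1] = 1 + 1 = 2, A[0][2] + B[2][1] = 6 + -2 = 4) = 2 (attained at k = 1)
  C[0][2] = min over k of (A[0][0] + B[0][2] = 6 + -2 = 4, A[0][1] + B[1][2] = 1 + 6 = 7, A[0][2] + B[2][2] = 6 + -4 = 2) = 2 (attained at k = 2)
  C[1][0] = min over k of (A[1][0] + B[0][0] = 4 + 4 = 8, A[1][1] + B[1][0] = 6 + -5 = 1, A[1][2] + B[2][0] = 6 + 3 = 9) = 1 (attained at k = 1)
  C[1][1] = min over k of (A[1][0] + B[0][1] = 4 + 7 = 11, A[1][1] + B[1][1] = 6 + 1 = 7, A[1][2] + B[2][1] = 6 + -2 = 4) = 4 (attained at k = 2)
  C[1][2] = min over k of (A[1][0] + B[0][2] = 4 + -2 = 2, A[1][1] + B[1][2] = 6 + 6 = 12, A[1][2] + B[2][2] = 6 + -4 = 2) = 2 (attained at k = 0)
  C[2][0] = min over k of (A[2][0] + B[0][0] = -4 + 4 = 0, A[2][1] + B[1][0] = -5 + -5 = -10, A[2][2] + B[2][0] = -5 + 3 = -2) = -10 (attained at k = 1)
  C[2][1] = min over k of (A[2][0] + B[0][1] = -4 + 7 = 3, A[2][1] + B[1][1] = -5 + 1 = -4, A[2][2] + B[2][1] = -5 + -2 = -7) = -7 (attained at k = 2)
  C[2][2] = min over k of (A[2][0] + B[0][2] = -4 + -2 = -6, A[2][1] + B[1][2] = -5 + 6 = 1, A[2][2] + B[2][2] = -5 + -4 = -9) = -9 (attained at k = 2)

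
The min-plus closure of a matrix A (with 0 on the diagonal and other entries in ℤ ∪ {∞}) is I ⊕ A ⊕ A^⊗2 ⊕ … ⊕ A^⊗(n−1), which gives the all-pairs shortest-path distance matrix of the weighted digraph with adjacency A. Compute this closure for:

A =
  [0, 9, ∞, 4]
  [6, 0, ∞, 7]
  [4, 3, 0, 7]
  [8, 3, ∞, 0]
Closure =
  [0, 7, ∞, 4]
  [6, 0, ∞, 7]
  [4, 3, 0, 7]
  [8, 3, ∞, 0]

This is the Floyd-Warshall all-pairs shortest-path computation. For each intermediate vertex k = 0, 1, …, 3, update dist[i][j] ← min(dist[i][j], dist[i][k] + dist[k][j]). The final matrix gives, for each (i, j), the minimum total weight of any directed path from i to j (possibly empty when i = j).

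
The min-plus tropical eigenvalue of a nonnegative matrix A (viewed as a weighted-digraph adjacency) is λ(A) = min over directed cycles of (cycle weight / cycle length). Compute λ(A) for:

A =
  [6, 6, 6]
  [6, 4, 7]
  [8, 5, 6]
λ(A) = 4

Enumerate directed cycles and compute their means (weight / length). Sample:
  cycle 0 → 0: weight = 6, length = 1, mean = 6/1 ≈ 6.000
  cycle 1 → 1: weight = 4, length = 1, mean = 4/1 ≈ 4.000
  cycle 2 → 2: weight = 6, length = 1, mean = 6/1 ≈ 6.000
  cycle 0 → 1 → 0: weight = 12, length = 2, mean = 12/2 ≈ 6.000
  cycle 0 → 2 → 0: weight = 14, length = 2, mean = 14/2 ≈ 7.000
  cycle 1 → 0 → 1: weight = 12, length = 2, mean = 12/2 ≈ 6.000
Minimum mean = 4.000, attained e.g. along the cycle 1 → 1 with weight 4 and length 1. So λ(A) = 4/1 = 4.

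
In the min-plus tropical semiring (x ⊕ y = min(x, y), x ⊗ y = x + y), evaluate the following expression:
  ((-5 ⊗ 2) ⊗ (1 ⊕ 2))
((-5 ⊗ 2) ⊗ (1 ⊕ 2)) = -2

Expand innermost to outermost. Recall ⊕ takes the minimum of its arguments and ⊗ takes their sum. Working out the expression ((-5 ⊗ 2) ⊗ (1 ⊕ 2)) gives -2.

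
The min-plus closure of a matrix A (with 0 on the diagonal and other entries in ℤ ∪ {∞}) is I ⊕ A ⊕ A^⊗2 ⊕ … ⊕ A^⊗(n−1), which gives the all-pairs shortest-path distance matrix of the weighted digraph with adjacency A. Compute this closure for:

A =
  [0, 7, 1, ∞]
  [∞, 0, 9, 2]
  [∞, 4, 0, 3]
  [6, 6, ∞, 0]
Closure =
  [0, 5, 1, 4]
  [8, 0, 9, 2]
  [9, 4, 0, 3]
  [6, 6, 7, 0]

This is the Floyd-Warshall all-pairs shortest-path computation. For each intermediate vertex k = 0, 1, …, 3, update dist[i][j] ← min(dist[i][j], dist[i][k] + dist[k][j]). The final matrix gives, for each (i, j), the minimum total weight of any directed path from i to j (possibly empty when i = j).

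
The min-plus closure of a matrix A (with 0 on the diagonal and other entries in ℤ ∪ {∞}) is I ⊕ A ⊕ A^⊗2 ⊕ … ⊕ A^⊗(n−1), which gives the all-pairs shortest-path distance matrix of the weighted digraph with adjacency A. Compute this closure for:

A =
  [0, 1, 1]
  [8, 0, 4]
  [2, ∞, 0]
Closure =
  [0, 1, 1]
  [6, 0, 4]
  [2, 3, 0]

This is the Floyd-Warshall all-pairs shortest-path computation. For each intermediate vertex k = 0, 1, …, 2, update dist[i][j] ← min(dist[i][j], dist[i][k] + dist[k][j]). The final matrix gives, for each (i, j), the minimum total weight of any directed path from i to j (possibly empty when i = j).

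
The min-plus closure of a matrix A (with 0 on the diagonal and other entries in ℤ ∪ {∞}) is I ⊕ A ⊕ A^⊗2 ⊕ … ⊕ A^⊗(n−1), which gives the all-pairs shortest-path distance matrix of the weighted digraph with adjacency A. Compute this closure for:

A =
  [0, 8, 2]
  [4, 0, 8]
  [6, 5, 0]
Closure =
  [0, 7, 2]
  [4, 0, 6]
  [6, 5, 0]

This is the Floyd-Warshall all-pairs shortest-path computation. For each intermediate vertex k = 0, 1, …, 2, update dist[i][j] ← min(dist[i][j], dist[i][k] + dist[k][j]). The final matrix gives, for each (i, j), the minimum total weight of any directed path from i to j (possibly empty when i = j).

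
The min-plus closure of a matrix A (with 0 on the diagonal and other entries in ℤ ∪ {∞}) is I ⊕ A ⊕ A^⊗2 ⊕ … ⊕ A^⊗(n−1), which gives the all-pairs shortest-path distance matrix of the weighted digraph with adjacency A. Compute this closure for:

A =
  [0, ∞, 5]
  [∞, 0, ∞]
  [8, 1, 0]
Closure =
  [0, 6, 5]
  [∞, 0, ∞]
  [8, 1, 0]

This is the Floyd-Warshall all-pairs shortest-path computation. For each intermediate vertex k = 0, 1, …, 2, update dist[i][j] ← min(dist[i][j], dist[i][k] + dist[k][j]). The final matrix gives, for each (i, j), the minimum total weight of any directed path from i to j (possibly empty when i = j).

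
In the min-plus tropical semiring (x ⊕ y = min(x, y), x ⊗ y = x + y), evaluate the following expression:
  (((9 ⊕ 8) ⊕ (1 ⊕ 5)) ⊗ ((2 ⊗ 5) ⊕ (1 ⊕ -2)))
(((9 ⊕ 8) ⊕ (1 ⊕ 5)) ⊗ ((2 ⊗ 5) ⊕ (1 ⊕ -2))) = -1

Expand innermost to outermost. Recall ⊕ takes the minimum of its arguments and ⊗ takes their sum. Working out the expression (((9 ⊕ 8) ⊕ (1 ⊕ 5)) ⊗ ((2 ⊗ 5) ⊕ (1 ⊕ -2))) gives -1.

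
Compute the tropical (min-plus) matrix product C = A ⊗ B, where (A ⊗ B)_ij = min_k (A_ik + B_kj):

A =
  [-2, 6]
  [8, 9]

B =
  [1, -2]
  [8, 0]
A ⊗ B =
  [-1, -4]
  [9, 6]

Apply the min-plus product entry-by-entry:
  C[0][0] = min over k of (A[0][0] + B[0][0] = -2 + 1 = -1, A[0][1] + B[1][0] = 6 + 8 = 14) = -1 (attained at k = 0)
  C[0][1] = min over k of (A[0][0] + B[0][1] = -2 + -2 = -4, A[0][1] + B[1][1] = 6 + 0 = 6) = -4 (attained at k = 0)
  C[1][0] = min over k of (A[1][0] + B[0][0] = 8 + 1 = 9, A[1][1] + B[1][0] = 9 + 8 = 17) = 9 (attained at k = 0)
  C[1][1] = min over k of (A[1][0] + B[0][1] = 8 + -2 = 6, A[1][1] + B[1][1] = 9 + 0 = 9) = 6 (attained at k = 0)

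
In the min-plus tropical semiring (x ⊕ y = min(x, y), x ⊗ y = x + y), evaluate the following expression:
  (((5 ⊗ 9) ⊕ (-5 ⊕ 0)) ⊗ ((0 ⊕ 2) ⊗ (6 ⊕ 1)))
(((5 ⊗ 9) ⊕ (-5 ⊕ 0)) ⊗ ((0 ⊕ 2) ⊗ (6 ⊕ 1))) = -4

Expand innermost to outermost. Recall ⊕ takes the minimum of its arguments and ⊗ takes their sum. Working out the expression (((5 ⊗ 9) ⊕ (-5 ⊕ 0)) ⊗ ((0 ⊕ 2) ⊗ (6 ⊕ 1))) gives -4.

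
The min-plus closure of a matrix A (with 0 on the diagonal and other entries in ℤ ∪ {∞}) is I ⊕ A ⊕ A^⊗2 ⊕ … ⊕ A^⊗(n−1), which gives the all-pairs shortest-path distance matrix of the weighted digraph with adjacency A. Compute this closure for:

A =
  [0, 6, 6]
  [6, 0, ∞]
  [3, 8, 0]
Closure =
  [0, 6, 6]
  [6, 0, 12]
  [3, 8, 0]

This is the Floyd-Warshall all-pairs shortest-path computation. For each intermediate vertex k = 0, 1, …, 2, update dist[i][j] ← min(dist[i][j], dist[i][k] + dist[k][j]). The final matrix gives, for each (i, j), the minimum total weight of any directed path from i to j (possibly empty when i = j).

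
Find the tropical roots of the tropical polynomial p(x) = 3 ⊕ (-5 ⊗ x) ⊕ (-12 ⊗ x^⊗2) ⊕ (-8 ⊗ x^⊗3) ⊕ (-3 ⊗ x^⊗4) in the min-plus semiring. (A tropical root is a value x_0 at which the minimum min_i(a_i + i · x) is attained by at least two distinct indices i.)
Roots: {-5, -4, 7, 8}

Each tropical root is a break point of the lower envelope of the lines y = a_i + i · x (there are 5 lines, with slopes 0, 1, ..., 4). Only the lines that attain the minimum somewhere contribute to roots; other lines are dominated. Here the surviving (envelope) indices are i = 4, i = 3, i = 2, i = 1, i = 0.
Intersections between consecutive envelope lines give the roots: for adjacent envelope indices i < j the intersection is x = (a_i − a_j) / (j − i). Reading off the sorted break points: {-5, -4, 7, 8}.
Verification: at each break x_0, at least two indices attain the minimum of min_i(a_i + i · x_0).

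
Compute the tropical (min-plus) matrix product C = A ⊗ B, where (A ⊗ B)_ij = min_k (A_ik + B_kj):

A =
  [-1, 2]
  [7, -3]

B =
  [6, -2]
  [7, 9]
A ⊗ B =
  [5, -3]
  [4, 5]

Apply the min-plus product entry-by-entry:
  C[0][0] = min over k of (A[0][0] + B[0][0] = -1 + 6 = 5, A[0][1] + B[1][0] = 2 + 7 = 9) = 5 (attained at k = 0)
  C[0][1] = min over k of (A[0][0] + B[0][1] = -1 + -2 = -3, A[0][1] + B[1][1] = 2 + 9 = 11) = -3 (attained at k = 0)
  C[1][0] = min over k of (A[1][0] + B[0][0] = 7 + 6 = 13, A[1][1] + B[1][0] = -3 + 7 = 4) = 4 (attained at k = 1)
  C[1][1] = min over k of (A[1][0] + B[0][1] = 7 + -2 = 5, A[1][1] + B[1][1] = -3 + 9 = 6) = 5 (attained at k = 0)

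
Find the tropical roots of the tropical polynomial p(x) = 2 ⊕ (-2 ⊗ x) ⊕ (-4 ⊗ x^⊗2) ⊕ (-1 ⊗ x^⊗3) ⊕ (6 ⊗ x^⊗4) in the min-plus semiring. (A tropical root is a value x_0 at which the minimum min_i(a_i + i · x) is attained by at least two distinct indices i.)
Roots: {-7, -3, 2, 4}

Each tropical root is a break point of the lower envelope of the lines y = a_i + i · x (there are 5 lines, with slopes 0, 1, ..., 4). Only the lines that attain the minimum somewhere contribute to roots; other lines are dominated. Here the surviving (envelope) indices are i = 4, i = 3, i = 2, i = 1, i = 0.
Intersections between consecutive envelope lines give the roots: for adjacent envelope indices i < j the intersection is x = (a_i − a_j) / (j − i). Reading off the sorted break points: {-7, -3, 2, 4}.
Verification: at each break x_0, at least two indices attain the minimum of min_i(a_i + i · x_0).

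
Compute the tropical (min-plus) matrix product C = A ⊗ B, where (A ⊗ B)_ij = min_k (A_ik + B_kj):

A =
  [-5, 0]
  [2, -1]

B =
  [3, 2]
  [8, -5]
A ⊗ B =
  [-2, -5]
  [5, -6]

Apply the min-plus product entry-by-entry:
  C[0][0] = min over k of (A[0][0] + B[0][0] = -5 + 3 = -2, A[0][1] + B[1][0] = 0 + 8 = 8) = -2 (attained at k = 0)
  C[0][1] = min over k of (A[0][0] + B[0][1] = -5 + 2 = -3, A[0][1] + B[1][1] = 0 + -5 = -5) = -5 (attained at k = 1)
  C[1][0] = min over k of (A[1][0] + B[0][0] = 2 + 3 = 5, A[1][1] + B[1][0] = -1 + 8 = 7) = 5 (attained at k = 0)
  C[1][1] = min over k of (A[1][0] + B[0][1] = 2 + 2 = 4, A[1][1] + B[1][1] = -1 + -5 = -6) = -6 (attained at k = 1)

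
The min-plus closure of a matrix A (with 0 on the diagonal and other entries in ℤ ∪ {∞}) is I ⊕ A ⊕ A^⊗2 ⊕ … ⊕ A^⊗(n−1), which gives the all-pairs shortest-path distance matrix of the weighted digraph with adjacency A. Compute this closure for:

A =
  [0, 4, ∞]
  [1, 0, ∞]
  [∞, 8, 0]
Closure =
  [0, 4, ∞]
  [1, 0, ∞]
  [9, 8, 0]

This is the Floyd-Warshall all-pairs shortest-path computation. For each intermediate vertex k = 0, 1, …, 2, update dist[i][j] ← min(dist[i][j], dist[i][k] + dist[k][j]). The final matrix gives, for each (i, j), the minimum total weight of any directed path from i to j (possibly empty when i = j).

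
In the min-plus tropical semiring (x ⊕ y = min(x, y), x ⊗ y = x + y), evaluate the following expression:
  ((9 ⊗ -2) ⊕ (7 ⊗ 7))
((9 ⊗ -2) ⊕ (7 ⊗ 7)) = 7

Expand innermost to outermost. Recall ⊕ takes the minimum of its arguments and ⊗ takes their sum. Working out the expression ((9 ⊗ -2) ⊕ (7 ⊗ 7)) gives 7.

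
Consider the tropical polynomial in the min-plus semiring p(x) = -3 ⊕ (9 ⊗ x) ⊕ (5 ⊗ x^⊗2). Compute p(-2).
p(-2) = -3

A tropical monomial a ⊗ x^⊗i evaluates to a + i · x. Evaluating each term at x = -2:
  Term 0 contributes -3 + 0 · -2 = -3
  Term 1 contributes 9 + 1 · -2 = 7
  Term 2 contributes 5 + 2 · -2 = 1
p(-2) = ⊕ of these = min[-3, 7, 1] = -3.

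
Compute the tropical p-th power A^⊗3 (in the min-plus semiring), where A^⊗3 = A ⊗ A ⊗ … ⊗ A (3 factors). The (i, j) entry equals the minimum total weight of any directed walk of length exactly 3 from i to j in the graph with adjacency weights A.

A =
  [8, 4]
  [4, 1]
A^⊗3 =
  [9, 6]
  [6, 3]

Each entry (A^⊗3)_ij equals the minimum over all length-3 walks i = v_0 → v_1 → … → v_3 = j of Σ_t A[v_t][v_{t+1}]. For example, for (i, j) = (0, 1) we minimise over 4 possible intermediate vertex sequences; the minimum is 6, attained along the walk 0 → 1 → 1 → 1.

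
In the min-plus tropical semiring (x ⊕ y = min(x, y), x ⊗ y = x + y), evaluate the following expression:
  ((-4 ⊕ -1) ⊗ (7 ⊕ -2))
((-4 ⊕ -1) ⊗ (7 ⊕ -2)) = -6

Expand innermost to outermost. Recall ⊕ takes the minimum of its arguments and ⊗ takes their sum. Working out the expression ((-4 ⊕ -1) ⊗ (7 ⊕ -2)) gives -6.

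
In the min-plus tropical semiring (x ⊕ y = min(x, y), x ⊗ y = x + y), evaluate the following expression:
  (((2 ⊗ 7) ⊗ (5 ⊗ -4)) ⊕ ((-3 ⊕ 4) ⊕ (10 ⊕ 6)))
(((2 ⊗ 7) ⊗ (5 ⊗ -4)) ⊕ ((-3 ⊕ 4) ⊕ (10 ⊕ 6))) = -3

Expand innermost to outermost. Recall ⊕ takes the minimum of its arguments and ⊗ takes their sum. Working out the expression (((2 ⊗ 7) ⊗ (5 ⊗ -4)) ⊕ ((-3 ⊕ 4) ⊕ (10 ⊕ 6))) gives -3.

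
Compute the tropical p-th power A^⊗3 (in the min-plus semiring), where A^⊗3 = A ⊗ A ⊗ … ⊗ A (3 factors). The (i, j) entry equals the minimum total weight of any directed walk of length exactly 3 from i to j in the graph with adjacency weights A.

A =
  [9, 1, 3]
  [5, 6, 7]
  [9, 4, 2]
A^⊗3 =
  [12, 7, 7]
  [11, 12, 10]
  [11, 8, 6]

Each entry (A^⊗3)_ij equals the minimum over all length-3 walks i = v_0 → v_1 → … → v_3 = j of Σ_t A[v_t][v_{t+1}]. For example, for (i, j) = (0, 2) we minimise over 9 possible intermediate vertex sequences; the minimum is 7, attained along the walk 0 → 2 → 2 → 2.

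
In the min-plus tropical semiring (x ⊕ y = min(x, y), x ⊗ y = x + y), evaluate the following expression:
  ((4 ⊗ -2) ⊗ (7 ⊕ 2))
((4 ⊗ -2) ⊗ (7 ⊕ 2)) = 4

Expand innermost to outermost. Recall ⊕ takes the minimum of its arguments and ⊗ takes their sum. Working out the expression ((4 ⊗ -2) ⊗ (7 ⊕ 2)) gives 4.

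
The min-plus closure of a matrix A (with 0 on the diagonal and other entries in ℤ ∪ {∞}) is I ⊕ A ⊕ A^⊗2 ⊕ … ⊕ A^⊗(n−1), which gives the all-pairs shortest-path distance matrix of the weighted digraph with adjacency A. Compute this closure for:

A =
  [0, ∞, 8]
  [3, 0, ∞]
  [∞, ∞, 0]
Closure =
  [0, ∞, 8]
  [3, 0, 11]
  [∞, ∞, 0]

This is the Floyd-Warshall all-pairs shortest-path computation. For each intermediate vertex k = 0, 1, …, 2, update dist[i][j] ← min(dist[i][j], dist[i][k] + dist[k][j]). The final matrix gives, for each (i, j), the minimum total weight of any directed path from i to j (possibly empty when i = j).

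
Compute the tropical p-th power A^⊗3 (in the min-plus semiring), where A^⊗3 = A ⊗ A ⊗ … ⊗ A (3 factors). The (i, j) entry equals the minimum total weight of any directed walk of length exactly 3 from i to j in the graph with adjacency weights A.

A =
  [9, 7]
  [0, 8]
A^⊗3 =
  [15, 14]
  [7, 15]

Each entry (A^⊗3)_ij equals the minimum over all length-3 walks i = v_0 → v_1 → … → v_3 = j of Σ_t A[v_t][v_{t+1}]. For example, for (i, j) = (0, 1) we minimise over 4 possible intermediate vertex sequences; the minimum is 14, attained along the walk 0 → 1 → 0 → 1.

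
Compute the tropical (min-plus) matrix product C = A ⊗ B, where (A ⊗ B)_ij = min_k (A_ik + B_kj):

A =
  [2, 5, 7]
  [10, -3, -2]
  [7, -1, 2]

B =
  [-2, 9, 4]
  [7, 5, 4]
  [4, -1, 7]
A ⊗ B =
  [0, 6, 6]
  [2, -3, 1]
  [5, 1, 3]

Apply the min-plus product entry-by-entry:
  C[0][0] = min over k of (A[0][0] + B[0][0] = 2 + -2 = 0, A[0][1] + B[1][0] = 5 + 7 = 12, A[0][2] + B[2][0] = 7 + 4 = 11) = 0 (attained at k = 0)
  C[0][1] = min over k of (A[0][0] + B[0][1] = 2 + 9 = 11, A[0][1] + B[1][1] = 5 + 5 = 10, A[0][2] + B[2][1] = 7 + -1 = 6) = 6 (attained at k = 2)
  C[0][2] = min over k of (A[0][0] + B[0][2] = 2 + 4 = 6, A[0][1] + B[1][2] = 5 + 4 = 9, A[0][2] + B[2][2] = 7 + 7 = 14) = 6 (attained at k = 0)
  C[1][0] = min over k of (A[1][0] + B[0][0] = 10 + -2 = 8, A[1][1] + B[1][0] = -3 + 7 = 4, A[1][2] + B[2][0] = -2 + 4 = 2) = 2 (attained at k = 2)
  C[1][1] = min over k of (A[1][0] + B[0][1] = 10 + 9 = 19, A[1][1] + B[1][1] = -3 + 5 = 2, A[1][2] + B[2][1] = -2 + -1 = -3) = -3 (attained at k = 2)
  C[1][2] = min over k of (A[1][0] + B[0][2] = 10 + 4 = 14, A[1][1] + B[1][2] = -3 + 4 = 1, A[1][2] + B[2][2] = -2 + 7 = 5) = 1 (attained at k = 1)
  C[2][0] = min over k of (A[2][0] + B[0][0] = 7 + -2 = 5, A[2][1] + B[1][0] = -1 + 7 = 6, A[2][2] + B[2][0] = 2 + 4 = 6) = 5 (attained at k = 0)
  C[2][1] = min over k of (A[2][0] + B[0][1] = 7 + 9 = 16, A[2][1] + B[1][1] = -1 + 5 = 4, A[2][2] + B[2][1] = 2 + -1 = 1) = 1 (attained at k = 2)
  C[2][2] = min over k of (A[2][0] + B[0][2] = 7 + 4 = 11, A[2][1] + B[1][2] = -1 + 4 = 3, A[2][2] + B[2][2] = 2 + 7 = 9) = 3 (attained at k = 1)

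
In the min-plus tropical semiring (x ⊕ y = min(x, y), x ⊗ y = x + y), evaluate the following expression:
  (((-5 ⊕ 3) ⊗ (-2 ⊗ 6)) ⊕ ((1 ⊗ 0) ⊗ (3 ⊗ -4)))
(((-5 ⊕ 3) ⊗ (-2 ⊗ 6)) ⊕ ((1 ⊗ 0) ⊗ (3 ⊗ -4))) = -1

Expand innermost to outermost. Recall ⊕ takes the minimum of its arguments and ⊗ takes their sum. Working out the expression (((-5 ⊕ 3) ⊗ (-2 ⊗ 6)) ⊕ ((1 ⊗ 0) ⊗ (3 ⊗ -4))) gives -1.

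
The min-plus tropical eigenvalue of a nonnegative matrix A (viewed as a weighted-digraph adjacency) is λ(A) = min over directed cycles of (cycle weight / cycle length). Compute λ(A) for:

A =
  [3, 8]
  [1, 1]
λ(A) = 1

Enumerate directed cycles and compute their means (weight / length). Sample:
  cycle 0 → 0: weight = 3, length = 1, mean = 3/1 ≈ 3.000
  cycle 1 → 1: weight = 1, length = 1, mean = 1/1 ≈ 1.000
  cycle 0 → 1 → 0: weight = 9, length = 2, mean = 9/2 ≈ 4.500
  cycle 1 → 0 → 1: weight = 9, length = 2, mean = 9/2 ≈ 4.500
Minimum mean = 1.000, attained e.g. along the cycle 1 → 1 with weight 1 and length 1. So λ(A) = 1/1 = 1.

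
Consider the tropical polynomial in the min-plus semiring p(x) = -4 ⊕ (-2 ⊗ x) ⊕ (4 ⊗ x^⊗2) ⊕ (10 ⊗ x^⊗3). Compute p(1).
p(1) = -4

A tropical monomial a ⊗ x^⊗i evaluates to a + i · x. Evaluating each term at x = 1:
  Term 0 contributes -4 + 0 · 1 = -4
  Term 1 contributes -2 + 1 · 1 = -1
  Term 2 contributes 4 + 2 · 1 = 6
  Term 3 contributes 10 + 3 · 1 = 13
p(1) = ⊕ of these = min[-4, -1, 6, 13] = -4.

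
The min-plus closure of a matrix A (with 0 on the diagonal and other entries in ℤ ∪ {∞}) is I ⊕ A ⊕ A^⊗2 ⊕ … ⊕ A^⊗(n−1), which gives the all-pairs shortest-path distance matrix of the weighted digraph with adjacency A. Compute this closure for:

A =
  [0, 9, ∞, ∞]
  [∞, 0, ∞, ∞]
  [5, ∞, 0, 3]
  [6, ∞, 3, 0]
Closure =
  [0, 9, ∞, ∞]
  [∞, 0, ∞, ∞]
  [5, 14, 0, 3]
  [6, 15, 3, 0]

This is the Floyd-Warshall all-pairs shortest-path computation. For each intermediate vertex k = 0, 1, …, 3, update dist[i][j] ← min(dist[i][j], dist[i][k] + dist[k][j]). The final matrix gives, for each (i, j), the minimum total weight of any directed path from i to j (possibly empty when i = j).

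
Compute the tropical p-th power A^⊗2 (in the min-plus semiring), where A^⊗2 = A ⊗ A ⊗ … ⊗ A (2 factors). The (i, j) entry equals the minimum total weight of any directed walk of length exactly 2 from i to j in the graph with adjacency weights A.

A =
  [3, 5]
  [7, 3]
A^⊗2 =
  [6, 8]
  [10, 6]

Each entry (A^⊗2)_ij equals the minimum over all length-2 walks i = v_0 → v_1 → … → v_2 = j of Σ_t A[v_t][v_{t+1}]. For example, for (i, j) = (0, 1) we minimise over 2 possible intermediate vertex sequences; the minimum is 8, attained along the walk 0 → 0 → 1.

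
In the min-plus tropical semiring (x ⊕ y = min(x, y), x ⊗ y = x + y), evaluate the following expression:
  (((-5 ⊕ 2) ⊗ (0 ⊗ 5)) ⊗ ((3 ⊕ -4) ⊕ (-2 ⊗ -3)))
(((-5 ⊕ 2) ⊗ (0 ⊗ 5)) ⊗ ((3 ⊕ -4) ⊕ (-2 ⊗ -3))) = -5

Expand innermost to outermost. Recall ⊕ takes the minimum of its arguments and ⊗ takes their sum. Working out the expression (((-5 ⊕ 2) ⊗ (0 ⊗ 5)) ⊗ ((3 ⊕ -4) ⊕ (-2 ⊗ -3))) gives -5.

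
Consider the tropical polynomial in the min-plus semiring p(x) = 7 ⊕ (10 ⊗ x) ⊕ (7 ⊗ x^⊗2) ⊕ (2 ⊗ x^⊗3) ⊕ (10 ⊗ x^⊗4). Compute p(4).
p(4) = 7

A tropical monomial a ⊗ x^⊗i evaluates to a + i · x. Evaluating each term at x = 4:
  Term 0 contributes 7 + 0 · 4 = 7
  Term 1 contributes 10 + 1 · 4 = 14
  Term 2 contributes 7 + 2 · 4 = 15
  Term 3 contributes 2 + 3 · 4 = 14
  Term 4 contributes 10 + 4 · 4 = 26
p(4) = ⊕ of these = min[7, 14, 15, 14, 26] = 7.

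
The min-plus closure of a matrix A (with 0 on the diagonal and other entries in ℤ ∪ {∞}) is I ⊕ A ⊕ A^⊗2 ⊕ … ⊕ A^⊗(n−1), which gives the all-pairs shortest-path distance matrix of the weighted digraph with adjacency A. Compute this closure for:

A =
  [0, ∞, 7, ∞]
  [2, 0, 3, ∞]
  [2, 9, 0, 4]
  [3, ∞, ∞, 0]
Closure =
  [0, 16, 7, 11]
  [2, 0, 3, 7]
  [2, 9, 0, 4]
  [3, 19, 10, 0]

This is the Floyd-Warshall all-pairs shortest-path computation. For each intermediate vertex k = 0, 1, …, 3, update dist[i][j] ← min(dist[i][j], dist[i][k] + dist[k][j]). The final matrix gives, for each (i, j), the minimum total weight of any directed path from i to j (possibly empty when i = j).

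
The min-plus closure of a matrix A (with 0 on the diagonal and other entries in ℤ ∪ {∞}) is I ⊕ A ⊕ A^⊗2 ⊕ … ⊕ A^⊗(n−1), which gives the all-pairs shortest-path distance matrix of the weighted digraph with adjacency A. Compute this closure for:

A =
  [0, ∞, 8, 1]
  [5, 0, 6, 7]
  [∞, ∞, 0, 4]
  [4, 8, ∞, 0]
Closure =
  [0, 9, 8, 1]
  [5, 0, 6, 6]
  [8, 12, 0, 4]
  [4, 8, 12, 0]

This is the Floyd-Warshall all-pairs shortest-path computation. For each intermediate vertex k = 0, 1, …, 3, update dist[i][j] ← min(dist[i][j], dist[i][k] + dist[k][j]). The final matrix gives, for each (i, j), the minimum total weight of any directed path from i to j (possibly empty when i = j).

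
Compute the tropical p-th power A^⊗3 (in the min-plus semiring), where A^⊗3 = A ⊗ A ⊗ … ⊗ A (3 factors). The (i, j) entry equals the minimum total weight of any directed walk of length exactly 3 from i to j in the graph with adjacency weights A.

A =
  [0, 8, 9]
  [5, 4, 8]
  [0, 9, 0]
A^⊗3 =
  [0, 8, 9]
  [5, 12, 8]
  [0, 8, 0]

Each entry (A^⊗3)_ij equals the minimum over all length-3 walks i = v_0 → v_1 → … → v_3 = j of Σ_t A[v_t][v_{t+1}]. For example, for (i, j) = (0, 2) we minimise over 9 possible intermediate vertex sequences; the minimum is 9, attained along the walk 0 → 0 → 0 → 2.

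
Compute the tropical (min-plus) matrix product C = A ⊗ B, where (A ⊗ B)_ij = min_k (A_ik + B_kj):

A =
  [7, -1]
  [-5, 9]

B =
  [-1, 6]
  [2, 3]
A ⊗ B =
  [1, 2]
  [-6, 1]

Apply the min-plus product entry-by-entry:
  C[0][0] = min over k of (A[0][0] + B[0][0] = 7 + -1 = 6, A[0][1] + B[1][0] = -1 + 2 = 1) = 1 (attained at k = 1)
  C[0][1] = min over k of (A[0][0] + B[0][1] = 7 + 6 = 13, A[0][1] + B[1][1] = -1 + 3 = 2) = 2 (attained at k = 1)
  C[1][0] = min over k of (A[1][0] + B[0][0] = -5 + -1 = -6, A[1][1] + B[1][0] = 9 + 2 = 11) = -6 (attained at k = 0)
  C[1][1] = min over k of (A[1][0] + B[0][1] = -5 + 6 = 1, A[1][1] + B[1][1] = 9 + 3 = 12) = 1 (attained at k = 0)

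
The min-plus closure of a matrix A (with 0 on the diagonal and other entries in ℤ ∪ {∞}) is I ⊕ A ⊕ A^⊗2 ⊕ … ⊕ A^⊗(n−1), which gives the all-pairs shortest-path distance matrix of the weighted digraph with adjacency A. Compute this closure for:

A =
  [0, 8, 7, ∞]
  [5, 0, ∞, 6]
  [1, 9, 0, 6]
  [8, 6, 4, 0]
Closure =
  [0, 8, 7, 13]
  [5, 0, 10, 6]
  [1, 9, 0, 6]
  [5, 6, 4, 0]

This is the Floyd-Warshall all-pairs shortest-path computation. For each intermediate vertex k = 0, 1, …, 3, update dist[i][j] ← min(dist[i][j], dist[i][k] + dist[k][j]). The final matrix gives, for each (i, j), the minimum total weight of any directed path from i to j (possibly empty when i = j).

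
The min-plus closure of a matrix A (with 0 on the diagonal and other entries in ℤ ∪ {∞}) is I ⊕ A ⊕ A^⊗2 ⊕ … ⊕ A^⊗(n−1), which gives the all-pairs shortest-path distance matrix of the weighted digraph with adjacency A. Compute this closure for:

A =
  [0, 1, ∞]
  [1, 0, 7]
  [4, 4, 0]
Closure =
  [0, 1, 8]
  [1, 0, 7]
  [4, 4, 0]

This is the Floyd-Warshall all-pairs shortest-path computation. For each intermediate vertex k = 0, 1, …, 2, update dist[i][j] ← min(dist[i][j], dist[i][k] + dist[k][j]). The final matrix gives, for each (i, j), the minimum total weight of any directed path from i to j (possibly empty when i = j).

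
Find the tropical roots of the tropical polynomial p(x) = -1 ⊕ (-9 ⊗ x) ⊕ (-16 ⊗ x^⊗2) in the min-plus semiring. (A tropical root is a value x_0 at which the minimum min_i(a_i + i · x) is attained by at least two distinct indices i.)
Roots: {7, 8}

Each tropical root is a break point of the lower envelope of the lines y = a_i + i · x (there are 3 lines, with slopes 0, 1, ..., 2). Only the lines that attain the minimum somewhere contribute to roots; other lines are dominated. Here the surviving (envelope) indices are i = 2, i = 1, i = 0.
Intersections between consecutive envelope lines give the roots: for adjacent envelope indices i < j the intersection is x = (a_i − a_j) / (j − i). Reading off the sorted break points: {7, 8}.
Verification: at each break x_0, at least two indices attain the minimum of min_i(a_i + i · x_0).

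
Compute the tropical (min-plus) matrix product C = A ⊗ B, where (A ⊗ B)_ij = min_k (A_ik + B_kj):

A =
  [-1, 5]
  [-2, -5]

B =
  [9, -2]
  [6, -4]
A ⊗ B =
  [8, -3]
  [1, -9]

Apply the min-plus product entry-by-entry:
  C[0][0] = min over k of (A[0][0] + B[0][0] = -1 + 9 = 8, A[0][1] + B[1][0] = 5 + 6 = 11) = 8 (attained at k = 0)
  C[0][1] = min over k of (A[0][0] + B[0][1] = -1 + -2 = -3, A[0][1] + B[1][1] = 5 + -4 = 1) = -3 (attained at k = 0)
  C[1][0] = min over k of (A[1][0] + B[0][0] = -2 + 9 = 7, A[1][1] + B[1][0] = -5 + 6 = 1) = 1 (attained at k = 1)
  C[1][1] = min over k of (A[1][0] + B[0][1] = -2 + -2 = -4, A[1][1] + B[1][1] = -5 + -4 = -9) = -9 (attained at k = 1)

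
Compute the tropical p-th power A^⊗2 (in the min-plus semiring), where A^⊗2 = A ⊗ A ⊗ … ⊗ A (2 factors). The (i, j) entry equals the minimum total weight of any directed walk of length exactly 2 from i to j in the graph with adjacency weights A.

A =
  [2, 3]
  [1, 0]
A^⊗2 =
  [4, 3]
  [1, 0]

Each entry (A^⊗2)_ij equals the minimum over all length-2 walks i = v_0 → v_1 → … → v_2 = j of Σ_t A[v_t][v_{t+1}]. For example, for (i, j) = (0, 1) we minimise over 2 possible intermediate vertex sequences; the minimum is 3, attained along the walk 0 → 1 → 1.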